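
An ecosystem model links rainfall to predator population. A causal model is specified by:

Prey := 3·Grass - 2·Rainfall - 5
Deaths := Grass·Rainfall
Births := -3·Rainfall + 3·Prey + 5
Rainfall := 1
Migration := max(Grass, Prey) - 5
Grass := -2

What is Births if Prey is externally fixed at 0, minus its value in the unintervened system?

39

The intervention breaks the incoming arrows to Prey: Prey := 3·Grass - 2·Rainfall - 5 no longer applies, and Prey = 0.
Births = -3·Rainfall + 3·Prey + 5  [with Rainfall=1, Prey=0]  = 2
Without intervention: Prey = 3·Grass - 2·Rainfall - 5  [with Grass=-2, Rainfall=1]  = -13; Births = -3·Rainfall + 3·Prey + 5  [with Rainfall=1, Prey=-13]  = -37.
Change = 2 − (-37) = 39.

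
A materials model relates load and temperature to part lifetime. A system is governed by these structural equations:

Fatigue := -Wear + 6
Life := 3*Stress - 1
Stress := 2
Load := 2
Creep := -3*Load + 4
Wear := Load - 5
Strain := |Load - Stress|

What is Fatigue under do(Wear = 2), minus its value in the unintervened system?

-5

The intervention breaks the incoming arrows to Wear: Wear := Load - 5 no longer applies, and Wear = 2.
Fatigue = -Wear + 6  [with Wear=2]  = 4
Without intervention: Wear = Load - 5  [with Load=2]  = -3; Fatigue = -Wear + 6  [with Wear=-3]  = 9.
Change = 4 − 9 = -5.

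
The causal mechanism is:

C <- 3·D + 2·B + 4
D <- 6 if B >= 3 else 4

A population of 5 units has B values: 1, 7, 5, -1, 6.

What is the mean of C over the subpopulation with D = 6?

34

Conditioning on D=6 selects the 3 unit(s) with B ∈ {7, 5, 6}. Their C values: 36, 32, 34. Mean = 34.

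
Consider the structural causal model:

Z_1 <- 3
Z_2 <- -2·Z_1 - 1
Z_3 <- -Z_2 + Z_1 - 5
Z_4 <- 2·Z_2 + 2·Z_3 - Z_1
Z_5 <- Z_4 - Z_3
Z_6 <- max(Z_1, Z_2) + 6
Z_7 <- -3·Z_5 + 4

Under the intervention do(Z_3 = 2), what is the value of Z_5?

do(Z_3=2) replaces the equation Z_3 <- -Z_2 + Z_1 - 5 with the constant Z_3 = 2.
Z_2 = -2·Z_1 - 1  [with Z_1=3]  = -7
Z_4 = 2·Z_2 + 2·Z_3 - Z_1  [with Z_2=-7, Z_3=2, Z_1=3]  = -13
Z_5 = Z_4 - Z_3  [with Z_4=-13, Z_3=2]  = -15

-15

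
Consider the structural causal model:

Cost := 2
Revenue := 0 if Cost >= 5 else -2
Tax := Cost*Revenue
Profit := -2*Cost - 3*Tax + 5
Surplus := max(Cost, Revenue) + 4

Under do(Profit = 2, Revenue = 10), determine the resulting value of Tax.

20

Setting Profit = 2, Revenue = 10 by intervention discards those variables' equations.
Tax = Cost*Revenue  [with Cost=2, Revenue=10]  = 20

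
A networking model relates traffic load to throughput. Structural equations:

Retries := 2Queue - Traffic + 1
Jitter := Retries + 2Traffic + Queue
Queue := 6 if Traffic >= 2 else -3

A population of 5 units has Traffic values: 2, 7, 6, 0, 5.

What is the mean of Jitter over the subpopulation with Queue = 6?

24

Observing Queue=6 restricts to units where Queue's equation naturally yields 6: Traffic ∈ {2, 7, 6, 5}. In that subpopulation Jitter = 21, 26, 25, 24, mean 24.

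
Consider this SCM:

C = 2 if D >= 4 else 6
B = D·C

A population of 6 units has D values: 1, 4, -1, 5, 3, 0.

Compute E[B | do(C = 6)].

Every unit gets C=6 under the intervention. B values become 6, 24, -6, 30, 18, 0; E[B|do(C=6)] = 12.

12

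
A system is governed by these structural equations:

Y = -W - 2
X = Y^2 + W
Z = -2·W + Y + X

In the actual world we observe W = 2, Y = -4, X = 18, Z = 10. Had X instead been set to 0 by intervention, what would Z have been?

-8

The intervention breaks the incoming arrows to X: X = Y^2 + W no longer applies, and X = 0.
Y = -W - 2  [with W=2]  = -4
Z = -2·W + Y + X  [with W=2, Y=-4, X=0]  = -8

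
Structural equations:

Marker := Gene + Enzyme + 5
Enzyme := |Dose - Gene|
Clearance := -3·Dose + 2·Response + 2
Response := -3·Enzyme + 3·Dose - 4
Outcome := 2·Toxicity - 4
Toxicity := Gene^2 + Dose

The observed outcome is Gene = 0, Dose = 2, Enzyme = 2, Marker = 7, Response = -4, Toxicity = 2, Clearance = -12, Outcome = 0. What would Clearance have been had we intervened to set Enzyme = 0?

0

The intervention breaks the incoming arrows to Enzyme: Enzyme := |Dose - Gene| no longer applies, and Enzyme = 0.
Response = -3·Enzyme + 3·Dose - 4  [with Enzyme=0, Dose=2]  = 2
Clearance = -3·Dose + 2·Response + 2  [with Dose=2, Response=2]  = 0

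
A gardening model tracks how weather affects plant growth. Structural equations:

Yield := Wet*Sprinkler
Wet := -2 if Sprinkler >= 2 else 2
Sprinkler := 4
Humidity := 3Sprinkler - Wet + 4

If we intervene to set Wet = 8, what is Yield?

32

Under do(Wet=8), the mechanism Wet := -2 if Sprinkler >= 2 else 2 is discarded; Wet is fixed at 8.
Yield = Wet*Sprinkler  [with Wet=8, Sprinkler=4]  = 32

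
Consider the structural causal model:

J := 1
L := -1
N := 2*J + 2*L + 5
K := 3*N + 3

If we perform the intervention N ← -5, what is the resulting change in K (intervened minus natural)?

The intervention breaks the incoming arrows to N: N := 2*J + 2*L + 5 no longer applies, and N = -5.
K = 3*N + 3  [with N=-5]  = -12
Without intervention: N = 2*J + 2*L + 5  [with J=1, L=-1]  = 5; K = 3*N + 3  [with N=5]  = 18.
Change = -12 − 18 = -30.

-30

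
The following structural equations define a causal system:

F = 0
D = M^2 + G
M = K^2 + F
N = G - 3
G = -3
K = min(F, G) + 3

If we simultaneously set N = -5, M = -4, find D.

Setting N = -5, M = -4 by intervention discards those variables' equations.
D = M^2 + G  [with M=-4, G=-3]  = 13

13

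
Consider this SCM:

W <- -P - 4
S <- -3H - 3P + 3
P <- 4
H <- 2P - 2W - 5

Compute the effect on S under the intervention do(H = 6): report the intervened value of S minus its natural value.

39

The intervention breaks the incoming arrows to H: H <- 2P - 2W - 5 no longer applies, and H = 6.
S = -3H - 3P + 3  [with H=6, P=4]  = -27
Without intervention: W = -P - 4  [with P=4]  = -8; H = 2P - 2W - 5  [with P=4, W=-8]  = 19; S = -3H - 3P + 3  [with H=19, P=4]  = -66.
Change = -27 − (-66) = 39.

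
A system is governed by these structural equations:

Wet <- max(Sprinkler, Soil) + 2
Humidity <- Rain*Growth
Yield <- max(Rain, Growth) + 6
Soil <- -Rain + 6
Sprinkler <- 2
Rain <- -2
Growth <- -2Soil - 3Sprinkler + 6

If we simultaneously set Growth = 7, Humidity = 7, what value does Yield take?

Under do(Growth = 7, Humidity = 7), each intervened variable's structural equation is replaced by its fixed value.
Yield = max(Rain, Growth) + 6  [with Rain=-2, Growth=7]  = 13

13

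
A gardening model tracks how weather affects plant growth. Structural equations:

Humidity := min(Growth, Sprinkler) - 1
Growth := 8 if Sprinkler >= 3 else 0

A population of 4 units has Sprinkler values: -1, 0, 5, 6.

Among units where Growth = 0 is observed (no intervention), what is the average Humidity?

-1.5

Observing Growth=0 restricts to units where Growth's equation naturally yields 0: Sprinkler ∈ {-1, 0}. In that subpopulation Humidity = -2, -1, mean -1.5.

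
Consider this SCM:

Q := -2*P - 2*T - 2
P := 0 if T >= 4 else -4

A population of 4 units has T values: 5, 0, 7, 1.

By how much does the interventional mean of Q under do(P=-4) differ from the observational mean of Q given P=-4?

-5.5

The intervention sets P=-4 in all 4 units regardless of T. Recomputing Q per unit gives -4, 6, -8, 4; average -0.5.
Observing P=-4 restricts to units where P's equation naturally yields -4: T ∈ {0, 1}. In that subpopulation Q = 6, 4, mean 5.
Difference = -0.5 − 5 = -5.5.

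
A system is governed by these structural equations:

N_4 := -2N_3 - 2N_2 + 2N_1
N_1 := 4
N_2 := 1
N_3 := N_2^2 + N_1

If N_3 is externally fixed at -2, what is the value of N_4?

The intervention breaks the incoming arrows to N_3: N_3 := N_2^2 + N_1 no longer applies, and N_3 = -2.
N_4 = -2N_3 - 2N_2 + 2N_1  [with N_3=-2, N_2=1, N_1=4]  = 10

10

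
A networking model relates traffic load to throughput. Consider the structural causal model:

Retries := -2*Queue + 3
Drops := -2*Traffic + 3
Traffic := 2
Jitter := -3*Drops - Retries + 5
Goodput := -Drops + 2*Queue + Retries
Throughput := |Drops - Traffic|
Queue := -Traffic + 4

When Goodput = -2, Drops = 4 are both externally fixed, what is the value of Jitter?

-6

Under do(Goodput = -2, Drops = 4), each intervened variable's structural equation is replaced by its fixed value.
Queue = -Traffic + 4  [with Traffic=2]  = 2
Retries = -2*Queue + 3  [with Queue=2]  = -1
Jitter = -3*Drops - Retries + 5  [with Drops=4, Retries=-1]  = -6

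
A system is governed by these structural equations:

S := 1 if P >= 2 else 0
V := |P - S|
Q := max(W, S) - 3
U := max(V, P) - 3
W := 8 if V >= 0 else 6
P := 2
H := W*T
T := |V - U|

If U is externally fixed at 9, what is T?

Under do(U=9), the mechanism U := max(V, P) - 3 is discarded; U is fixed at 9.
S = 1 if P >= 2 else 0  [with P=2]  = 1
V = |P - S|  [with P=2, S=1]  = 1
T = |V - U|  [with V=1, U=9]  = 8

8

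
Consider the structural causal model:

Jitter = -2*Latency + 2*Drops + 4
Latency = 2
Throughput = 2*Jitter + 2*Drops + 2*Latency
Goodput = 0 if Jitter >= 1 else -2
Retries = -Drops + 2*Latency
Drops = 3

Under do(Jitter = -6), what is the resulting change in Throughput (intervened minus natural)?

-24

Intervening sets Jitter = -6 and removes its equation (Jitter = -2*Latency + 2*Drops + 4).
Throughput = 2*Jitter + 2*Drops + 2*Latency  [with Jitter=-6, Drops=3, Latency=2]  = -2
Without intervention: Jitter = -2*Latency + 2*Drops + 4  [with Latency=2, Drops=3]  = 6; Throughput = 2*Jitter + 2*Drops + 2*Latency  [with Jitter=6, Drops=3, Latency=2]  = 22.
Change = -2 − 22 = -24.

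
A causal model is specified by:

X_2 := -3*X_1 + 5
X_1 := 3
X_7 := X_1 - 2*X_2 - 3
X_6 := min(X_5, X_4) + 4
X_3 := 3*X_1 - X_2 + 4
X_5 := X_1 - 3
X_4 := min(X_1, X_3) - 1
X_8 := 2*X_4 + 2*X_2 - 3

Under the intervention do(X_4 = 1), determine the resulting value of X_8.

do(X_4=1) replaces the equation X_4 := min(X_1, X_3) - 1 with the constant X_4 = 1.
X_2 = -3*X_1 + 5  [with X_1=3]  = -4
X_8 = 2*X_4 + 2*X_2 - 3  [with X_4=1, X_2=-4]  = -9

-9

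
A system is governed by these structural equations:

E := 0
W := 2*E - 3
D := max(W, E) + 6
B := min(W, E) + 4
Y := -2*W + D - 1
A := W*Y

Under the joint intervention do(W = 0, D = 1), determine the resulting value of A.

0

Under do(W = 0, D = 1), each intervened variable's structural equation is replaced by its fixed value.
Y = -2*W + D - 1  [with W=0, D=1]  = 0
A = W*Y  [with W=0, Y=0]  = 0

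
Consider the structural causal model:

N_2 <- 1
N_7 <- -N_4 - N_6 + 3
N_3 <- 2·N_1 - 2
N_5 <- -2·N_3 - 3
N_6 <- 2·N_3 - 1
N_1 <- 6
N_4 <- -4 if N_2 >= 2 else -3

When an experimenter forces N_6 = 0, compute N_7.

Intervening sets N_6 = 0 and removes its equation (N_6 <- 2·N_3 - 1).
N_4 = -4 if N_2 >= 2 else -3  [with N_2=1]  = -3
N_7 = -N_4 - N_6 + 3  [with N_4=-3, N_6=0]  = 6

6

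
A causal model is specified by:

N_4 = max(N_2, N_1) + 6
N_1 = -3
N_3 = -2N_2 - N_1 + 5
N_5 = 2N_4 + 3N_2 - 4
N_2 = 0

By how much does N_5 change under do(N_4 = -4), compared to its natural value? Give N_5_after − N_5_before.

-20

Intervening sets N_4 = -4 and removes its equation (N_4 = max(N_2, N_1) + 6).
N_5 = 2N_4 + 3N_2 - 4  [with N_4=-4, N_2=0]  = -12
Without intervention: N_4 = max(N_2, N_1) + 6  [with N_2=0, N_1=-3]  = 6; N_5 = 2N_4 + 3N_2 - 4  [with N_4=6, N_2=0]  = 8.
Change = -12 − 8 = -20.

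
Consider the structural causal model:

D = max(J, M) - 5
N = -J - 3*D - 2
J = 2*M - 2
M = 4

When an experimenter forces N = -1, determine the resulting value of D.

Under do(N=-1), the mechanism N = -J - 3*D - 2 is discarded; N is fixed at -1.
Since D is not a descendant of the intervened variable, it is unaffected.
J = 2*M - 2  [with M=4]  = 6
D = max(J, M) - 5  [with J=6, M=4]  = 1

1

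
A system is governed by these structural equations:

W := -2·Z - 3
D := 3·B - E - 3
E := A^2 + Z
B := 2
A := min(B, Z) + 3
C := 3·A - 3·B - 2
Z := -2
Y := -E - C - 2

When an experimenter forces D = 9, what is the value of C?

The intervention breaks the incoming arrows to D: D := 3·B - E - 3 no longer applies, and D = 9.
C is not downstream of the intervention, so its value is determined by the original equations.
A = min(B, Z) + 3  [with B=2, Z=-2]  = 1
C = 3·A - 3·B - 2  [with A=1, B=2]  = -5

-5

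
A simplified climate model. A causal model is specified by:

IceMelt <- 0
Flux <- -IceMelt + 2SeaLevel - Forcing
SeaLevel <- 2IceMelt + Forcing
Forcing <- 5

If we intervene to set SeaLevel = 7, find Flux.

9

The intervention breaks the incoming arrows to SeaLevel: SeaLevel <- 2IceMelt + Forcing no longer applies, and SeaLevel = 7.
Flux = -IceMelt + 2SeaLevel - Forcing  [with IceMelt=0, SeaLevel=7, Forcing=5]  = 9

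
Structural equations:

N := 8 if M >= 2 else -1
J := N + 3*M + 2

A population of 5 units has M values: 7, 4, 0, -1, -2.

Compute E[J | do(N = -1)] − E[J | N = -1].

7.8

Under do(N=-1), N's equation is replaced by N=-1 for every unit. Per-unit J: 22, 13, 1, -2, -5. Mean = 5.8.
Observing N=-1 restricts to units where N's equation naturally yields -1: M ∈ {0, -1, -2}. In that subpopulation J = 1, -2, -5, mean -2.
Difference = 5.8 − (-2) = 7.8.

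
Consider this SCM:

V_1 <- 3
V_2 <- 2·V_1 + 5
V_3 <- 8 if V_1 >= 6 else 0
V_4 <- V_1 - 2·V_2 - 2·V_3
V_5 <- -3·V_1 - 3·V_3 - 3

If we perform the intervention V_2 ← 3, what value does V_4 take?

Under do(V_2=3), the mechanism V_2 <- 2·V_1 + 5 is discarded; V_2 is fixed at 3.
V_3 = 8 if V_1 >= 6 else 0  [with V_1=3]  = 0
V_4 = V_1 - 2·V_2 - 2·V_3  [with V_1=3, V_2=3, V_3=0]  = -3

-3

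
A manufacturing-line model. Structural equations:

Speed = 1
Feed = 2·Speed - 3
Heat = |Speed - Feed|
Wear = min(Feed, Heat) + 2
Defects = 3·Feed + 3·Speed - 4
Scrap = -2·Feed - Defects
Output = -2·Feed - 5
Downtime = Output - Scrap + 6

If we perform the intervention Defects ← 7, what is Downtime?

do(Defects=7) replaces the equation Defects = 3·Feed + 3·Speed - 4 with the constant Defects = 7.
Feed = 2·Speed - 3  [with Speed=1]  = -1
Scrap = -2·Feed - Defects  [with Feed=-1, Defects=7]  = -5
Output = -2·Feed - 5  [with Feed=-1]  = -3
Downtime = Output - Scrap + 6  [with Output=-3, Scrap=-5]  = 8

8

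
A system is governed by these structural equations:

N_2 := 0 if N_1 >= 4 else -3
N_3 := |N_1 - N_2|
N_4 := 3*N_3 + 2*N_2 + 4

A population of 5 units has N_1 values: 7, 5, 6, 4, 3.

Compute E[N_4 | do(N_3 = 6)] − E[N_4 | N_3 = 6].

1.8

The intervention sets N_3=6 in all 5 units regardless of N_1. Recomputing N_4 per unit gives 22, 22, 22, 22, 16; average 20.8.
Conditioning on N_3=6 selects the 2 unit(s) with N_1 ∈ {6, 3}. Their N_4 values: 22, 16. Mean = 19.
Difference = 20.8 − 19 = 1.8.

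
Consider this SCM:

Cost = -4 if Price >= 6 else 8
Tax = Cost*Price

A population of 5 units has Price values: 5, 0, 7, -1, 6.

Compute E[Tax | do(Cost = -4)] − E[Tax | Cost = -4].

The intervention sets Cost=-4 in all 5 units regardless of Price. Recomputing Tax per unit gives -20, 0, -28, 4, -24; average -13.6.
E[Tax|Cost=-4] averages over only the 2 units with Cost=-4 (Price = 7, 6): Tax = -28, -24, mean -26.
Difference = -13.6 − (-26) = 12.4.

12.4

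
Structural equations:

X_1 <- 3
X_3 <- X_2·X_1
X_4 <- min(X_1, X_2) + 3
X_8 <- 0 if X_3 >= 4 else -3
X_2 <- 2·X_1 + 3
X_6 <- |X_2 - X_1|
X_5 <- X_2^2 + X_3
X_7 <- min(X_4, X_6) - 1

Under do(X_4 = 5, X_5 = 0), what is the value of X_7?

4

Under do(X_4 = 5, X_5 = 0), each intervened variable's structural equation is replaced by its fixed value.
X_2 = 2·X_1 + 3  [with X_1=3]  = 9
X_6 = |X_2 - X_1|  [with X_2=9, X_1=3]  = 6
X_7 = min(X_4, X_6) - 1  [with X_4=5, X_6=6]  = 4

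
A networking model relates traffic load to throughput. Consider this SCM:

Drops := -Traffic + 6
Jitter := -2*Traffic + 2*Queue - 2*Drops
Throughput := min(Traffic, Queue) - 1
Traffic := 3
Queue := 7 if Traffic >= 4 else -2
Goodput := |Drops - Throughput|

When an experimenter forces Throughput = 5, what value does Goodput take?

2

The intervention breaks the incoming arrows to Throughput: Throughput := min(Traffic, Queue) - 1 no longer applies, and Throughput = 5.
Drops = -Traffic + 6  [with Traffic=3]  = 3
Goodput = |Drops - Throughput|  [with Drops=3, Throughput=5]  = 2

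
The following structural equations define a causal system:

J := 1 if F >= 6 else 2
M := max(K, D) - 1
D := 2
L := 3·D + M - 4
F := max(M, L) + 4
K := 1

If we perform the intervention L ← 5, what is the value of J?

1

Under do(L=5), the mechanism L := 3·D + M - 4 is discarded; L is fixed at 5.
M = max(K, D) - 1  [with K=1, D=2]  = 1
F = max(M, L) + 4  [with M=1, L=5]  = 9
J = 1 if F >= 6 else 2  [with F=9]  = 1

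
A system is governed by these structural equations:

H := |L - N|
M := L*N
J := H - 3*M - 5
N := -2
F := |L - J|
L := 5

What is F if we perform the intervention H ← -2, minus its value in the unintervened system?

-9

The intervention breaks the incoming arrows to H: H := |L - N| no longer applies, and H = -2.
M = L*N  [with L=5, N=-2]  = -10
J = H - 3*M - 5  [with H=-2, M=-10]  = 23
F = |L - J|  [with L=5, J=23]  = 18
Without intervention: H = |L - N|  [with L=5, N=-2]  = 7; M = L*N  [with L=5, N=-2]  = -10; J = H - 3*M - 5  [with H=7, M=-10]  = 32; F = |L - J|  [with L=5, J=32]  = 27.
Change = 18 − 27 = -9.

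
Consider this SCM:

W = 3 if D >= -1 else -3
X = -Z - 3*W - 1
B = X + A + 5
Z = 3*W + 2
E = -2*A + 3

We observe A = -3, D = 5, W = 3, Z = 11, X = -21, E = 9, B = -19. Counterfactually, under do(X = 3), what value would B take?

5

Under do(X=3), the mechanism X = -Z - 3*W - 1 is discarded; X is fixed at 3.
B = X + A + 5  [with X=3, A=-3]  = 5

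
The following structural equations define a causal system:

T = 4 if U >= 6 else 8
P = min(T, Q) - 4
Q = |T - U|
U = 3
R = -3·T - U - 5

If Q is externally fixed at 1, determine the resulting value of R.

-32

Under do(Q=1), the mechanism Q = |T - U| is discarded; Q is fixed at 1.
Since R is not a descendant of the intervened variable, it is unaffected.
T = 4 if U >= 6 else 8  [with U=3]  = 8
R = -3·T - U - 5  [with T=8, U=3]  = -32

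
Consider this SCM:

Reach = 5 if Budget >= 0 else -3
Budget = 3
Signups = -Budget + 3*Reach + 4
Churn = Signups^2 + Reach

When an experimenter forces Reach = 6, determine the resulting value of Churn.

Under do(Reach=6), the mechanism Reach = 5 if Budget >= 0 else -3 is discarded; Reach is fixed at 6.
Signups = -Budget + 3*Reach + 4  [with Budget=3, Reach=6]  = 19
Churn = Signups^2 + Reach  [with Signups=19, Reach=6]  = 367

367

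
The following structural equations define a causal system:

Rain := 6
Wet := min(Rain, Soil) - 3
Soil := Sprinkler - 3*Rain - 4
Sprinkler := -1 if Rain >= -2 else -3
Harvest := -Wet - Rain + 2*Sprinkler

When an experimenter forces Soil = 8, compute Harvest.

-11

do(Soil=8) replaces the equation Soil := Sprinkler - 3*Rain - 4 with the constant Soil = 8.
Sprinkler = -1 if Rain >= -2 else -3  [with Rain=6]  = -1
Wet = min(Rain, Soil) - 3  [with Rain=6, Soil=8]  = 3
Harvest = -Wet - Rain + 2*Sprinkler  [with Wet=3, Rain=6, Sprinkler=-1]  = -11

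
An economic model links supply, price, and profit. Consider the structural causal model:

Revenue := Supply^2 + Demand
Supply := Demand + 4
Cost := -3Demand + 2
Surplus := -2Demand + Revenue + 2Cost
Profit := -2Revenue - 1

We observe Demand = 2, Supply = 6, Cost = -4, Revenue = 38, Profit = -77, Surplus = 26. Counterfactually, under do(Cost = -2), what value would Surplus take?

30

The intervention breaks the incoming arrows to Cost: Cost := -3Demand + 2 no longer applies, and Cost = -2.
Supply = Demand + 4  [with Demand=2]  = 6
Revenue = Supply^2 + Demand  [with Supply=6, Demand=2]  = 38
Surplus = -2Demand + Revenue + 2Cost  [with Demand=2, Revenue=38, Cost=-2]  = 30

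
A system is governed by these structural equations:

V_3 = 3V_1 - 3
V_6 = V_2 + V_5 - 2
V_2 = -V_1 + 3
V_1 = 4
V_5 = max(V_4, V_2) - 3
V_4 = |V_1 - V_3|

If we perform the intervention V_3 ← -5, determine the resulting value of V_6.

The intervention breaks the incoming arrows to V_3: V_3 = 3V_1 - 3 no longer applies, and V_3 = -5.
V_2 = -V_1 + 3  [with V_1=4]  = -1
V_4 = |V_1 - V_3|  [with V_1=4, V_3=-5]  = 9
V_5 = max(V_4, V_2) - 3  [with V_4=9, V_2=-1]  = 6
V_6 = V_2 + V_5 - 2  [with V_2=-1, V_5=6]  = 3

3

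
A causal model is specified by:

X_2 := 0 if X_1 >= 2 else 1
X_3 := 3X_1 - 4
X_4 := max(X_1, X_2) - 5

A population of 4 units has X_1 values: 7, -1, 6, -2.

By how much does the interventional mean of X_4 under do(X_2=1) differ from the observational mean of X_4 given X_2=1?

Under do(X_2=1), X_2's equation is replaced by X_2=1 for every unit. Per-unit X_4: 2, -4, 1, -4. Mean = -1.25.
E[X_4|X_2=1] averages over only the 2 units with X_2=1 (X_1 = -1, -2): X_4 = -4, -4, mean -4.
Difference = -1.25 − (-4) = 2.75.

2.75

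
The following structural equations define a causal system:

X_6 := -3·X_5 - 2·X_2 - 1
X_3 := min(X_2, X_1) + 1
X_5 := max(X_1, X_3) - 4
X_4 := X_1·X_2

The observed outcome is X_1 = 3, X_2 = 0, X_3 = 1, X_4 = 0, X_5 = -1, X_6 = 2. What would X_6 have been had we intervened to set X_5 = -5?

The intervention breaks the incoming arrows to X_5: X_5 := max(X_1, X_3) - 4 no longer applies, and X_5 = -5.
X_6 = -3·X_5 - 2·X_2 - 1  [with X_5=-5, X_2=0]  = 14

14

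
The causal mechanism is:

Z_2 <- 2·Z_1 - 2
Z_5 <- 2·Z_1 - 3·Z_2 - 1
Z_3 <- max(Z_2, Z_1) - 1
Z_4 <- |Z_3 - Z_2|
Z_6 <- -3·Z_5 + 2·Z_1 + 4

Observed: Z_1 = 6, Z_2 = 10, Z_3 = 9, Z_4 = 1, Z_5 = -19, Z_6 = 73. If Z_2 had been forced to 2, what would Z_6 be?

Under do(Z_2=2), the mechanism Z_2 <- 2·Z_1 - 2 is discarded; Z_2 is fixed at 2.
Z_5 = 2·Z_1 - 3·Z_2 - 1  [with Z_1=6, Z_2=2]  = 5
Z_6 = -3·Z_5 + 2·Z_1 + 4  [with Z_5=5, Z_1=6]  = 1

1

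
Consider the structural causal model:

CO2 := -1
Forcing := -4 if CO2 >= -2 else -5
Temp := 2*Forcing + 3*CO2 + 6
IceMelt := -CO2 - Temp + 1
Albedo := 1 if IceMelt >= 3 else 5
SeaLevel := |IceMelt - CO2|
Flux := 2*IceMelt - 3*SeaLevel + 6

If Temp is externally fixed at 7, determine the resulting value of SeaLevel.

The intervention breaks the incoming arrows to Temp: Temp := 2*Forcing + 3*CO2 + 6 no longer applies, and Temp = 7.
IceMelt = -CO2 - Temp + 1  [with CO2=-1, Temp=7]  = -5
SeaLevel = |IceMelt - CO2|  [with IceMelt=-5, CO2=-1]  = 4

4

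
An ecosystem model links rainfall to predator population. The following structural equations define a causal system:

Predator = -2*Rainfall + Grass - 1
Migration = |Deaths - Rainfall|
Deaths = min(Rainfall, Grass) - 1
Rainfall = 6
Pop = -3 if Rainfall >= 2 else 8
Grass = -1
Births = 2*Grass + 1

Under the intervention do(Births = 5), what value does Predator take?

Under do(Births=5), the mechanism Births = 2*Grass + 1 is discarded; Births is fixed at 5.
Since Predator is not a descendant of the intervened variable, it is unaffected.
Predator = -2*Rainfall + Grass - 1  [with Rainfall=6, Grass=-1]  = -14

-14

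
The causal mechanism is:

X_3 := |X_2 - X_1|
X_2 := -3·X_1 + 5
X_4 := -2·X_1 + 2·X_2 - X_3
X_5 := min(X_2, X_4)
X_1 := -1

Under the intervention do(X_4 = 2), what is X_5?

2

Intervening sets X_4 = 2 and removes its equation (X_4 := -2·X_1 + 2·X_2 - X_3).
X_2 = -3·X_1 + 5  [with X_1=-1]  = 8
X_5 = min(X_2, X_4)  [with X_2=8, X_4=2]  = 2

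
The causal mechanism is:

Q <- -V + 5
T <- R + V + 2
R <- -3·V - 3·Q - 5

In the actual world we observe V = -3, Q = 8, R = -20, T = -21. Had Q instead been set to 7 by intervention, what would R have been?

-17

The intervention breaks the incoming arrows to Q: Q <- -V + 5 no longer applies, and Q = 7.
R = -3·V - 3·Q - 5  [with V=-3, Q=7]  = -17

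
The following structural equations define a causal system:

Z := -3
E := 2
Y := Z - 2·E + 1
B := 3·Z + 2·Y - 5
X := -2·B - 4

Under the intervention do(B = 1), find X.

Intervening sets B = 1 and removes its equation (B := 3·Z + 2·Y - 5).
X = -2·B - 4  [with B=1]  = -6

-6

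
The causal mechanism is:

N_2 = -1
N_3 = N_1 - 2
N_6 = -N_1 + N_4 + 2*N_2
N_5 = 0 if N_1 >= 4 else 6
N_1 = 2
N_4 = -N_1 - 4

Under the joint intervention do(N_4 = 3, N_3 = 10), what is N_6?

The joint intervention fixes N_4 = 3, N_3 = 10, removing each variable's own equation.
N_6 = -N_1 + N_4 + 2*N_2  [with N_1=2, N_4=3, N_2=-1]  = -1

-1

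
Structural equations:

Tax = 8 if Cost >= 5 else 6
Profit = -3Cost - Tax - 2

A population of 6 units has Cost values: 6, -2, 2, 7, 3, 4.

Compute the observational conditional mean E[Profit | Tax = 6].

Observing Tax=6 restricts to units where Tax's equation naturally yields 6: Cost ∈ {-2, 2, 3, 4}. In that subpopulation Profit = -2, -14, -17, -20, mean -13.25.

-13.25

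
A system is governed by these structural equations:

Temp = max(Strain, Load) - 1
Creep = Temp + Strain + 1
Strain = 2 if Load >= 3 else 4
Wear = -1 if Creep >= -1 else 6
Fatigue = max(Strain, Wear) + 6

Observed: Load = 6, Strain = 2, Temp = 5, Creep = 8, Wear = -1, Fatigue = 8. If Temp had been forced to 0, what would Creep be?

3

The intervention breaks the incoming arrows to Temp: Temp = max(Strain, Load) - 1 no longer applies, and Temp = 0.
Strain = 2 if Load >= 3 else 4  [with Load=6]  = 2
Creep = Temp + Strain + 1  [with Temp=0, Strain=2]  = 3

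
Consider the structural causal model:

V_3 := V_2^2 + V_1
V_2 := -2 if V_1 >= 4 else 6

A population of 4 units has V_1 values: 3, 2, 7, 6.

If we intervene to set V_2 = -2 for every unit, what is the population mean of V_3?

8.5

do(V_2=-2) breaks V_2's dependence on V_1. With V_2=-2 fixed, V_3 across the units is 7, 6, 11, 10, mean 8.5.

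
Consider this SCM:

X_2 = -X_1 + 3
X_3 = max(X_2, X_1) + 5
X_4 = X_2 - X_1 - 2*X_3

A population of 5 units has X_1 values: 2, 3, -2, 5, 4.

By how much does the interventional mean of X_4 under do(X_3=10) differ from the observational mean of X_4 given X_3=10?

-1.8

do(X_3=10) breaks X_3's dependence on X_1. With X_3=10 fixed, X_4 across the units is -21, -23, -13, -27, -25, mean -21.8.
Conditioning on X_3=10 selects the 2 unit(s) with X_1 ∈ {-2, 5}. Their X_4 values: -13, -27. Mean = -20.
Difference = -21.8 − (-20) = -1.8.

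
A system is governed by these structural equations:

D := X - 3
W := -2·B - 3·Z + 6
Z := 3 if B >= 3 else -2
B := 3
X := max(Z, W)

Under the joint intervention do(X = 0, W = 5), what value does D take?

The joint intervention fixes X = 0, W = 5, removing each variable's own equation.
D = X - 3  [with X=0]  = -3

-3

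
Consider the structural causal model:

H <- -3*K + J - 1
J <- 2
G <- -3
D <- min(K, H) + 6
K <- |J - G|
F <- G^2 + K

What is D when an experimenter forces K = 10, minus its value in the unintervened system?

The intervention breaks the incoming arrows to K: K <- |J - G| no longer applies, and K = 10.
H = -3*K + J - 1  [with K=10, J=2]  = -29
D = min(K, H) + 6  [with K=10, H=-29]  = -23
Without intervention: K = |J - G|  [with J=2, G=-3]  = 5; H = -3*K + J - 1  [with K=5, J=2]  = -14; D = min(K, H) + 6  [with K=5, H=-14]  = -8.
Change = -23 − (-8) = -15.

-15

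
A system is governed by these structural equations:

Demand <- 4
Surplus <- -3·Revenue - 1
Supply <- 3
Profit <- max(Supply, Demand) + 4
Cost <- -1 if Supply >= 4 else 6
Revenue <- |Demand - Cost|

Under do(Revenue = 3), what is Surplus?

Under do(Revenue=3), the mechanism Revenue <- |Demand - Cost| is discarded; Revenue is fixed at 3.
Surplus = -3·Revenue - 1  [with Revenue=3]  = -10

-10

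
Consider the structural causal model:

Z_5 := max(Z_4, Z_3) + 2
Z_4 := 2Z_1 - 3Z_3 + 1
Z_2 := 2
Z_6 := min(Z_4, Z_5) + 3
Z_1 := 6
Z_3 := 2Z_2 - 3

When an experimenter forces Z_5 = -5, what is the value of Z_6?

The intervention breaks the incoming arrows to Z_5: Z_5 := max(Z_4, Z_3) + 2 no longer applies, and Z_5 = -5.
Z_3 = 2Z_2 - 3  [with Z_2=2]  = 1
Z_4 = 2Z_1 - 3Z_3 + 1  [with Z_1=6, Z_3=1]  = 10
Z_6 = min(Z_4, Z_5) + 3  [with Z_4=10, Z_5=-5]  = -2

-2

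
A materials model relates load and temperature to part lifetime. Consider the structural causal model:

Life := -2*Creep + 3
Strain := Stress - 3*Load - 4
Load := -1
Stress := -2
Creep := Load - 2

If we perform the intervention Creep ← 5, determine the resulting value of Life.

-7

Intervening sets Creep = 5 and removes its equation (Creep := Load - 2).
Life = -2*Creep + 3  [with Creep=5]  = -7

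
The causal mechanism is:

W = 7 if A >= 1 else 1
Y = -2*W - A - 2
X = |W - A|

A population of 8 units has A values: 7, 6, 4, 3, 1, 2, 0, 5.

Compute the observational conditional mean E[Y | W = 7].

Observing W=7 restricts to units where W's equation naturally yields 7: A ∈ {7, 6, 4, 3, 1, 2, 5}. In that subpopulation Y = -23, -22, -20, -19, -17, -18, -21, mean -20.

-20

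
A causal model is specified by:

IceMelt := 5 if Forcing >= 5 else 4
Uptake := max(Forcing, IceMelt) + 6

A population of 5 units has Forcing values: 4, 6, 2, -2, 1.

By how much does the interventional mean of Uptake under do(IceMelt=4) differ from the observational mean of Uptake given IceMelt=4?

Every unit gets IceMelt=4 under the intervention. Uptake values become 10, 12, 10, 10, 10; E[Uptake|do(IceMelt=4)] = 10.4.
Observing IceMelt=4 restricts to units where IceMelt's equation naturally yields 4: Forcing ∈ {4, 2, -2, 1}. In that subpopulation Uptake = 10, 10, 10, 10, mean 10.
Difference = 10.4 − 10 = 0.4.

0.4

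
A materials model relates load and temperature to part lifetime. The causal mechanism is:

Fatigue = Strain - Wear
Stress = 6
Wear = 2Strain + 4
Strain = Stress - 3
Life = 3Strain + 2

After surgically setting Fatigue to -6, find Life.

11

Intervening sets Fatigue = -6 and removes its equation (Fatigue = Strain - Wear).
No directed path runs from Fatigue to Life, so Life keeps its natural value.
Strain = Stress - 3  [with Stress=6]  = 3
Life = 3Strain + 2  [with Strain=3]  = 11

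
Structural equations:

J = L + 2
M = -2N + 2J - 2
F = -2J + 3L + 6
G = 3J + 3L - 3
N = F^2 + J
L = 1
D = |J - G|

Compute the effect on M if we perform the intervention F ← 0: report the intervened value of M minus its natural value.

18

The intervention breaks the incoming arrows to F: F = -2J + 3L + 6 no longer applies, and F = 0.
J = L + 2  [with L=1]  = 3
N = F^2 + J  [with F=0, J=3]  = 3
M = -2N + 2J - 2  [with N=3, J=3]  = -2
Without intervention: J = L + 2  [with L=1]  = 3; F = -2J + 3L + 6  [with J=3, L=1]  = 3; N = F^2 + J  [with F=3, J=3]  = 12; M = -2N + 2J - 2  [with N=12, J=3]  = -20.
Change = -2 − (-20) = 18.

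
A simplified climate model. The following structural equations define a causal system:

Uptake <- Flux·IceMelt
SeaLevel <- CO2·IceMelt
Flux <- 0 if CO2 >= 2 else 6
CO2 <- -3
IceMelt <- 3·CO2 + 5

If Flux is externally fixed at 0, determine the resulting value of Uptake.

0

Intervening sets Flux = 0 and removes its equation (Flux <- 0 if CO2 >= 2 else 6).
IceMelt = 3·CO2 + 5  [with CO2=-3]  = -4
Uptake = Flux·IceMelt  [with Flux=0, IceMelt=-4]  = 0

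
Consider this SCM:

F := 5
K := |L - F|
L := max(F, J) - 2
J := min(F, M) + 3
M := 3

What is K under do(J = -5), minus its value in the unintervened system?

do(J=-5) replaces the equation J := min(F, M) + 3 with the constant J = -5.
L = max(F, J) - 2  [with F=5, J=-5]  = 3
K = |L - F|  [with L=3, F=5]  = 2
Without intervention: J = min(F, M) + 3  [with F=5, M=3]  = 6; L = max(F, J) - 2  [with F=5, J=6]  = 4; K = |L - F|  [with L=4, F=5]  = 1.
Change = 2 − 1 = 1.

1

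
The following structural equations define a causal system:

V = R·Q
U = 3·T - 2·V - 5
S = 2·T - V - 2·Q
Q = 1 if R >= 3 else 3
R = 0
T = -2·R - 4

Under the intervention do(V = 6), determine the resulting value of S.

do(V=6) replaces the equation V = R·Q with the constant V = 6.
Q = 1 if R >= 3 else 3  [with R=0]  = 3
T = -2·R - 4  [with R=0]  = -4
S = 2·T - V - 2·Q  [with T=-4, V=6, Q=3]  = -20

-20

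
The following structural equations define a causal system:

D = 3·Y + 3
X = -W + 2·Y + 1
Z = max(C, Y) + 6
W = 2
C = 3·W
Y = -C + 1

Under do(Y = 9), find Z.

15

do(Y=9) replaces the equation Y = -C + 1 with the constant Y = 9.
C = 3·W  [with W=2]  = 6
Z = max(C, Y) + 6  [with C=6, Y=9]  = 15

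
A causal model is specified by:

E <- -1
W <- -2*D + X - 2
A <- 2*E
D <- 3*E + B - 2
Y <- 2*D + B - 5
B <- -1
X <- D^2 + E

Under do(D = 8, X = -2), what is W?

-20

Setting D = 8, X = -2 by intervention discards those variables' equations.
W = -2*D + X - 2  [with D=8, X=-2]  = -20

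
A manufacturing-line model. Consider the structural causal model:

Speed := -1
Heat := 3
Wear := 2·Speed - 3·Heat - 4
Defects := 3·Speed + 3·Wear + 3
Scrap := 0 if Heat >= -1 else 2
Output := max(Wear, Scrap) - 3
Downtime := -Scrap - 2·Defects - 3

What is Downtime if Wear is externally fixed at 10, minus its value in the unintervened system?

-150

The intervention breaks the incoming arrows to Wear: Wear := 2·Speed - 3·Heat - 4 no longer applies, and Wear = 10.
Defects = 3·Speed + 3·Wear + 3  [with Speed=-1, Wear=10]  = 30
Scrap = 0 if Heat >= -1 else 2  [with Heat=3]  = 0
Downtime = -Scrap - 2·Defects - 3  [with Scrap=0, Defects=30]  = -63
Without intervention: Wear = 2·Speed - 3·Heat - 4  [with Speed=-1, Heat=3]  = -15; Defects = 3·Speed + 3·Wear + 3  [with Speed=-1, Wear=-15]  = -45; Scrap = 0 if Heat >= -1 else 2  [with Heat=3]  = 0; Downtime = -Scrap - 2·Defects - 3  [with Scrap=0, Defects=-45]  = 87.
Change = -63 − 87 = -150.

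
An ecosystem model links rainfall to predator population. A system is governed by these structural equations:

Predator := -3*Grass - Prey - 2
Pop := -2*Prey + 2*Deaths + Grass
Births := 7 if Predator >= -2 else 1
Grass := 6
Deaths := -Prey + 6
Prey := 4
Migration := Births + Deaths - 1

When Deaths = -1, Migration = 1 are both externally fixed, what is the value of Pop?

Under do(Deaths = -1, Migration = 1), each intervened variable's structural equation is replaced by its fixed value.
Pop = -2*Prey + 2*Deaths + Grass  [with Prey=4, Deaths=-1, Grass=6]  = -4

-4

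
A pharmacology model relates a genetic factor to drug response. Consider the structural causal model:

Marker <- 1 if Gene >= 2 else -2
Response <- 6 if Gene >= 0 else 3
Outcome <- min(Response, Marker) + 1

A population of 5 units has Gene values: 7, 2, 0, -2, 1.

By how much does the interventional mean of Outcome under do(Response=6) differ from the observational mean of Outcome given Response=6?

-0.3

Under do(Response=6), Response's equation is replaced by Response=6 for every unit. Per-unit Outcome: 2, 2, -1, -1, -1. Mean = 0.2.
Observing Response=6 restricts to units where Response's equation naturally yields 6: Gene ∈ {7, 2, 0, 1}. In that subpopulation Outcome = 2, 2, -1, -1, mean 0.5.
Difference = 0.2 − 0.5 = -0.3.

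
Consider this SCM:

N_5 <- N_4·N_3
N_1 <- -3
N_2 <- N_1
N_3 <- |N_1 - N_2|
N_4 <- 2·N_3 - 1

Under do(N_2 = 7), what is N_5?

do(N_2=7) replaces the equation N_2 <- N_1 with the constant N_2 = 7.
N_3 = |N_1 - N_2|  [with N_1=-3, N_2=7]  = 10
N_4 = 2·N_3 - 1  [with N_3=10]  = 19
N_5 = N_4·N_3  [with N_4=19, N_3=10]  = 190

190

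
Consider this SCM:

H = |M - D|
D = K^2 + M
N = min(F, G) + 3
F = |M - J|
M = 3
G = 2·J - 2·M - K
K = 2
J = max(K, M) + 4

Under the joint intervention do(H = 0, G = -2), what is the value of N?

1

Under do(H = 0, G = -2), each intervened variable's structural equation is replaced by its fixed value.
J = max(K, M) + 4  [with K=2, M=3]  = 7
F = |M - J|  [with M=3, J=7]  = 4
N = min(F, G) + 3  [with F=4, G=-2]  = 1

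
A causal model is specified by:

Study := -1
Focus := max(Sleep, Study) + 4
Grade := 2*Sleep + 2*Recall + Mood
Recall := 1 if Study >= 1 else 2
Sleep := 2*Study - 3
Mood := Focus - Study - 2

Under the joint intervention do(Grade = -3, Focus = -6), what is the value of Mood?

Under do(Grade = -3, Focus = -6), each intervened variable's structural equation is replaced by its fixed value.
Mood = Focus - Study - 2  [with Focus=-6, Study=-1]  = -7

-7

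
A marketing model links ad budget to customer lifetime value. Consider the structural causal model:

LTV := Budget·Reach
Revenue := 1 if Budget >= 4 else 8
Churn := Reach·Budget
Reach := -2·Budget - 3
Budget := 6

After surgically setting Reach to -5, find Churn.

-30

The intervention breaks the incoming arrows to Reach: Reach := -2·Budget - 3 no longer applies, and Reach = -5.
Churn = Reach·Budget  [with Reach=-5, Budget=6]  = -30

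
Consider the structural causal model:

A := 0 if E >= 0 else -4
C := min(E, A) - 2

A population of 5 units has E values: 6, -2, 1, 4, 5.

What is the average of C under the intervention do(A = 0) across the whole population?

-2.4

Every unit gets A=0 under the intervention. C values become -2, -4, -2, -2, -2; E[C|do(A=0)] = -2.4.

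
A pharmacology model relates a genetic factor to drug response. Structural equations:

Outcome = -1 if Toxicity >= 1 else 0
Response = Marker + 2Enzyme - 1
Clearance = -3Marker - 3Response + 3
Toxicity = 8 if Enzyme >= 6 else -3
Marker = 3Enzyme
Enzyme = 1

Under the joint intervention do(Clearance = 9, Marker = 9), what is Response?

Setting Clearance = 9, Marker = 9 by intervention discards those variables' equations.
Response = Marker + 2Enzyme - 1  [with Marker=9, Enzyme=1]  = 10

10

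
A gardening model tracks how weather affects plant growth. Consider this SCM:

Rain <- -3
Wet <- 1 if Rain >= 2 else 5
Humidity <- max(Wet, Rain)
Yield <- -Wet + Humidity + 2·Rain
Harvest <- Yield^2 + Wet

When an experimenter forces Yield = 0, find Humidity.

Under do(Yield=0), the mechanism Yield <- -Wet + Humidity + 2·Rain is discarded; Yield is fixed at 0.
Since Humidity is not a descendant of the intervened variable, it is unaffected.
Wet = 1 if Rain >= 2 else 5  [with Rain=-3]  = 5
Humidity = max(Wet, Rain)  [with Wet=5, Rain=-3]  = 5

5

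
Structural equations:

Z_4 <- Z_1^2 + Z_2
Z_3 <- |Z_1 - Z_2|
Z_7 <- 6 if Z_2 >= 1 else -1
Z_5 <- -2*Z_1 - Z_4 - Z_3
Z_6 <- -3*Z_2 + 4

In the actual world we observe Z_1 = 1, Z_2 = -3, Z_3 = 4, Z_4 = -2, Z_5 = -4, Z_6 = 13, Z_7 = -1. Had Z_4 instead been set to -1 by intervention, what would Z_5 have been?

Intervening sets Z_4 = -1 and removes its equation (Z_4 <- Z_1^2 + Z_2).
Z_3 = |Z_1 - Z_2|  [with Z_1=1, Z_2=-3]  = 4
Z_5 = -2*Z_1 - Z_4 - Z_3  [with Z_1=1, Z_4=-1, Z_3=4]  = -5

-5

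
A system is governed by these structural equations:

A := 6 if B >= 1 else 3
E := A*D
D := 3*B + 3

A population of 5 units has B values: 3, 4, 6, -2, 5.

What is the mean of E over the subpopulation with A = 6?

99

E[E|A=6] averages over only the 4 units with A=6 (B = 3, 4, 6, 5): E = 72, 90, 126, 108, mean 99.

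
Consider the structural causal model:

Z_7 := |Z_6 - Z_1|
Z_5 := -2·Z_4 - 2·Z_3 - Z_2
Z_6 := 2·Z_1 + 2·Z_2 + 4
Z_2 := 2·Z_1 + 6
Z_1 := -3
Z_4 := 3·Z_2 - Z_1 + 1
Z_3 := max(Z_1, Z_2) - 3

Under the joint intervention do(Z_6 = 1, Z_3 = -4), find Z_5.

0

Under do(Z_6 = 1, Z_3 = -4), each intervened variable's structural equation is replaced by its fixed value.
Z_2 = 2·Z_1 + 6  [with Z_1=-3]  = 0
Z_4 = 3·Z_2 - Z_1 + 1  [with Z_2=0, Z_1=-3]  = 4
Z_5 = -2·Z_4 - 2·Z_3 - Z_2  [with Z_4=4, Z_3=-4, Z_2=0]  = 0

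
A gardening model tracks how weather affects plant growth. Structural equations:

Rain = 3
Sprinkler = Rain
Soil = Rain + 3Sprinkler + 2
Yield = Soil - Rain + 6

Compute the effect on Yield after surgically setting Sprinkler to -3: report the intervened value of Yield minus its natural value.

-18

Under do(Sprinkler=-3), the mechanism Sprinkler = Rain is discarded; Sprinkler is fixed at -3.
Soil = Rain + 3Sprinkler + 2  [with Rain=3, Sprinkler=-3]  = -4
Yield = Soil - Rain + 6  [with Soil=-4, Rain=3]  = -1
Without intervention: Sprinkler = Rain  [with Rain=3]  = 3; Soil = Rain + 3Sprinkler + 2  [with Rain=3, Sprinkler=3]  = 14; Yield = Soil - Rain + 6  [with Soil=14, Rain=3]  = 17.
Change = -1 − 17 = -18.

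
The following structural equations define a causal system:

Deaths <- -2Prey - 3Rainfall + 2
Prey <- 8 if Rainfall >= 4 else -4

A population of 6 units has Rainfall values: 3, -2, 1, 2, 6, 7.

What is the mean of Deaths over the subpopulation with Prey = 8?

E[Deaths|Prey=8] averages over only the 2 units with Prey=8 (Rainfall = 6, 7): Deaths = -32, -35, mean -33.5.

-33.5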